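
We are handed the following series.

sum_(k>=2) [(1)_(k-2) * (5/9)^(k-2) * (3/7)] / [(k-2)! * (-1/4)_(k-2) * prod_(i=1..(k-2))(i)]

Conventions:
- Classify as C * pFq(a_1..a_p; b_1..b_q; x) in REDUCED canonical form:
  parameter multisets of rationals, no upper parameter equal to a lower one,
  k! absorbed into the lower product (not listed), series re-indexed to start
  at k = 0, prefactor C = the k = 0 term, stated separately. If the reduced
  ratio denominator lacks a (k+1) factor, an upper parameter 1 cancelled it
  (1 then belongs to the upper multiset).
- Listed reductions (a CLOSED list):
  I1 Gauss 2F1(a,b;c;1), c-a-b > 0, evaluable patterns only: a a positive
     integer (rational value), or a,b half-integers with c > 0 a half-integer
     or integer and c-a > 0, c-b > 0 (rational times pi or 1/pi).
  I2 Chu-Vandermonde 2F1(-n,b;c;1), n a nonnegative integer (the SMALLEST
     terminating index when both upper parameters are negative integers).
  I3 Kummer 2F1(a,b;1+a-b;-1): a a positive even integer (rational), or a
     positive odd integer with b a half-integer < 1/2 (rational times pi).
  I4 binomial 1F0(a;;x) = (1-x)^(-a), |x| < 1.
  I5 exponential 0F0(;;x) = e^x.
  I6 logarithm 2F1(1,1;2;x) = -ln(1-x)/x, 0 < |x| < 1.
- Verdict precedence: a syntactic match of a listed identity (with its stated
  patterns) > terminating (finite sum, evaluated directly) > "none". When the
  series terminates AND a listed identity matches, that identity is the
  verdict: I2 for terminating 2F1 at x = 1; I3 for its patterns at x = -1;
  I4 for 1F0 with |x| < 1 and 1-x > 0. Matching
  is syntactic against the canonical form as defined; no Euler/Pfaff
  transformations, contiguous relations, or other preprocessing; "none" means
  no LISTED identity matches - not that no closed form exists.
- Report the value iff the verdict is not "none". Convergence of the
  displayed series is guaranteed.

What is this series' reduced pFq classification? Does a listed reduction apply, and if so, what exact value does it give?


This is 3/7 * 0F1(-; -1/4; 5/9) in reduced canonical form. Verdict: none. A 0F1 with upper {-} fits none of I1-I6 at x = 5/9; the sum runs forever.

Structural cue: x = (5/9) and the denominator's factorial ratio (C = 3/7) is a lower Pochhammer.
Term ratio: r(k) = (5/9) * 1 / [(k-1/4) (k+1)] - rational; roots negated = parameters, x = (5/9), C = 3/7.


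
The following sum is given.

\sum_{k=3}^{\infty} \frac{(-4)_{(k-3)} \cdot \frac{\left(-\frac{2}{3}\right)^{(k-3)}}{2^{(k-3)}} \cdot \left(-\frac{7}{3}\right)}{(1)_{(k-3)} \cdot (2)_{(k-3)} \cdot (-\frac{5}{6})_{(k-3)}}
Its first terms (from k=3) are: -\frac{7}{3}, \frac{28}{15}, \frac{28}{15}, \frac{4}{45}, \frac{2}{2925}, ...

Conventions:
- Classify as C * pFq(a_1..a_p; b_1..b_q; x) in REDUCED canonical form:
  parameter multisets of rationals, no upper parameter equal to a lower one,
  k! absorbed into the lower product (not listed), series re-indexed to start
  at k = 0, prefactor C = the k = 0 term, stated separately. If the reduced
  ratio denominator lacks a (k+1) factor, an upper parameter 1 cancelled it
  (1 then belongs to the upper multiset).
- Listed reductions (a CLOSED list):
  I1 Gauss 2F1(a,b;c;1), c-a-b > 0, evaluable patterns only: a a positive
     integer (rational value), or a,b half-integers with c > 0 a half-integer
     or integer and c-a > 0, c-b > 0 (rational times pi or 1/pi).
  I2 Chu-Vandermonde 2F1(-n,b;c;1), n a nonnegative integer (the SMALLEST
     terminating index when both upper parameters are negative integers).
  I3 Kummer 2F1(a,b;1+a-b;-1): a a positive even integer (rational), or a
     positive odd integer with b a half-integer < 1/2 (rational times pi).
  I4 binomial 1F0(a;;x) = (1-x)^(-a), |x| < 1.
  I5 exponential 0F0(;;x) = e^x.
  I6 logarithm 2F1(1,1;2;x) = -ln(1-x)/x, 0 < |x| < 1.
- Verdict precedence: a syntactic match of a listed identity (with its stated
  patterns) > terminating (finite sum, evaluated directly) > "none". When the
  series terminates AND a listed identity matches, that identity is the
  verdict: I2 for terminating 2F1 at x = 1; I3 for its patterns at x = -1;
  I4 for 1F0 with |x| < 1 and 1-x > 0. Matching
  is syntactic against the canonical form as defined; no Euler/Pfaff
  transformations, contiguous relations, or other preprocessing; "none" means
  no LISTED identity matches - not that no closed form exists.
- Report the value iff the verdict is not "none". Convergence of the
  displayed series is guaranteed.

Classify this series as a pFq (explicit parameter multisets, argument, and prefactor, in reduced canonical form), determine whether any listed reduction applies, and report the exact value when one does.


The series (x = -\frac{1}{3}) is 1F2: upper {-4}, lower {-\frac{5}{6}, 2}, prefactor -\frac{7}{3}. Verdict: terminating at k = 4: the factor (-4)_k kills every later term; summing the 5 survivors is exact. Value: \frac{4357}{2925}.

The tell: t_0 being -\frac{7}{3}, (1)_k (C = -7/3, x = -1/3) is k! itself.
Adjacent-term ratio: r(k) = -\frac{1}{3} * (k-4) / [(k-\frac{5}{6}) (k+2) (k+1)] - poly over poly, x = -\frac{1}{3} from leading terms; C = -\frac{7}{3} at k = 0.


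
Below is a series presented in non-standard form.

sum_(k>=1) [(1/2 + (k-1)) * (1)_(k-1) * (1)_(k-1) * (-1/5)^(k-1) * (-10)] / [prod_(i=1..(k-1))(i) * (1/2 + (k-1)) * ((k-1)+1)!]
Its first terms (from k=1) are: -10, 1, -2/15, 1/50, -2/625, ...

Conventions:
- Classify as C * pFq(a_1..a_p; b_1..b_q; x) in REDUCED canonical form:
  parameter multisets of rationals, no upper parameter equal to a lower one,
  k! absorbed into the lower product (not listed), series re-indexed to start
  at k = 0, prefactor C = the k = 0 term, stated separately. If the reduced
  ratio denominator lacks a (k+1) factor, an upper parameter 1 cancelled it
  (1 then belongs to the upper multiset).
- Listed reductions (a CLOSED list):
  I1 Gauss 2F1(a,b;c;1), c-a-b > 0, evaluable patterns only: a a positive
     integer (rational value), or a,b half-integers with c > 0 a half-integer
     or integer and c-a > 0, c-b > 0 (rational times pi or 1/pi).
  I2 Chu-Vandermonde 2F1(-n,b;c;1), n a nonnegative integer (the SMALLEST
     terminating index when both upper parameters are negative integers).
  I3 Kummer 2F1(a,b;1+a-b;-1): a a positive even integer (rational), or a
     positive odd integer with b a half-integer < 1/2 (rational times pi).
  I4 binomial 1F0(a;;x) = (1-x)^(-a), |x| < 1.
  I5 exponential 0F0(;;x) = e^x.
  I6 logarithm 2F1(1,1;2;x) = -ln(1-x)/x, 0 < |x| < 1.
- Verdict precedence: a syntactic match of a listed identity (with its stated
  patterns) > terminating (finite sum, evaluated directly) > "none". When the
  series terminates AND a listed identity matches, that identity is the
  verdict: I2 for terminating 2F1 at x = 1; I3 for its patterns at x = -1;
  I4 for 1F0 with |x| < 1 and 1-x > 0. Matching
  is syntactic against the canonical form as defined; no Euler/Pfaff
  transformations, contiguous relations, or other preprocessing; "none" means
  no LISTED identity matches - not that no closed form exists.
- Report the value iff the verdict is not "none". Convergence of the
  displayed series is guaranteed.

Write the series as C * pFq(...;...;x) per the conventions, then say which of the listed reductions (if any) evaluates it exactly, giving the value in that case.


Structural cue: from the first term -10: the product of the first k integers (C = -10, x = -1/5) is k!.
Step ratio: r(k) = (-1/5) * (k+1) (k+1) / [(k+2) (k+1)] ; factor over Q: parameters, x = (-1/5), and C = -10.

x = -1/5 here; the reduced form reads 2F1, upper {1, 1}, lower {2}, C = -10. Verdict: this is the I6 logarithm reduction (the logarithm: parameters (1,1;2), x = -1/5). Its exact value is (-50) * ln(6/5).


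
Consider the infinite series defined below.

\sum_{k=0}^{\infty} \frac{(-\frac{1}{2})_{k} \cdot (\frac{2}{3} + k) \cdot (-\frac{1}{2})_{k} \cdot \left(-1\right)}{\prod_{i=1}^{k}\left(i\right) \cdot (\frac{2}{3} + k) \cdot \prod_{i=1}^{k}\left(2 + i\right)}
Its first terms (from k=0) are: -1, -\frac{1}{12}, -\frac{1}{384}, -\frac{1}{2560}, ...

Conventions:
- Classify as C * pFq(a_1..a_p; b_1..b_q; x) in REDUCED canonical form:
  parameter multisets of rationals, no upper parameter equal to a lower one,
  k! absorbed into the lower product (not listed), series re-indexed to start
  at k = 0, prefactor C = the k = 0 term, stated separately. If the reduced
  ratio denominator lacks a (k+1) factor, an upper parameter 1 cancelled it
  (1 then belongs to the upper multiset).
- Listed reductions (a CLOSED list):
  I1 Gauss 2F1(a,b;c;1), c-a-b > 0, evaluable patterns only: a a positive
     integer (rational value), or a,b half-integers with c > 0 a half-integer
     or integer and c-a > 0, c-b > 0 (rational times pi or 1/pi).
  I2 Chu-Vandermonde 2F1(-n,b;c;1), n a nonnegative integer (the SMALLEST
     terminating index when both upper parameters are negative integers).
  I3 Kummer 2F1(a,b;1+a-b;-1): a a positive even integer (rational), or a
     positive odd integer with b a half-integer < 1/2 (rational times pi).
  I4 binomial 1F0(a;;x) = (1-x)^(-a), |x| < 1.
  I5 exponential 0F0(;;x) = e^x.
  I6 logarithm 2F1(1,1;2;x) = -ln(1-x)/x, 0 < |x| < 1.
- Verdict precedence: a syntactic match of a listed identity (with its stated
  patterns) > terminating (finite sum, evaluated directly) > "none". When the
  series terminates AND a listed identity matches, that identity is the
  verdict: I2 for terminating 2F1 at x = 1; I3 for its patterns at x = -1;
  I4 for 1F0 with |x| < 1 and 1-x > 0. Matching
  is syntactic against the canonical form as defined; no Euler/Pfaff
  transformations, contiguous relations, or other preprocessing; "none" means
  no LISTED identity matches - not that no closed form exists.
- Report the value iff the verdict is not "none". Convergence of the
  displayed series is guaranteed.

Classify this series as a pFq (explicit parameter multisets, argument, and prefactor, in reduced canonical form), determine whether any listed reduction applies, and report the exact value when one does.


First insight: from the first term -1: the factor k + 2/3 cancels (top and bottom), leaving C = -1.
Consecutive-term ratio: r(k) = 1 * (k-\frac{1}{2}) (k-\frac{1}{2}) / [(k+3) (k+1)] - rational in k. x = 1; t_0 = -1; negate the roots.

x = 1 here; the reduced form reads 2F1, upper {-\frac{1}{2}, -\frac{1}{2}}, lower {3}, C = -1. Verdict (x = 1): Gauss (I1, half-integer pattern) applies (x = 1; upper {-\frac{1}{2}, -\frac{1}{2}} half-integers, c = 3 in the evaluable pattern). Exact value: \left(-\frac{256}{75}\right) / \pi.


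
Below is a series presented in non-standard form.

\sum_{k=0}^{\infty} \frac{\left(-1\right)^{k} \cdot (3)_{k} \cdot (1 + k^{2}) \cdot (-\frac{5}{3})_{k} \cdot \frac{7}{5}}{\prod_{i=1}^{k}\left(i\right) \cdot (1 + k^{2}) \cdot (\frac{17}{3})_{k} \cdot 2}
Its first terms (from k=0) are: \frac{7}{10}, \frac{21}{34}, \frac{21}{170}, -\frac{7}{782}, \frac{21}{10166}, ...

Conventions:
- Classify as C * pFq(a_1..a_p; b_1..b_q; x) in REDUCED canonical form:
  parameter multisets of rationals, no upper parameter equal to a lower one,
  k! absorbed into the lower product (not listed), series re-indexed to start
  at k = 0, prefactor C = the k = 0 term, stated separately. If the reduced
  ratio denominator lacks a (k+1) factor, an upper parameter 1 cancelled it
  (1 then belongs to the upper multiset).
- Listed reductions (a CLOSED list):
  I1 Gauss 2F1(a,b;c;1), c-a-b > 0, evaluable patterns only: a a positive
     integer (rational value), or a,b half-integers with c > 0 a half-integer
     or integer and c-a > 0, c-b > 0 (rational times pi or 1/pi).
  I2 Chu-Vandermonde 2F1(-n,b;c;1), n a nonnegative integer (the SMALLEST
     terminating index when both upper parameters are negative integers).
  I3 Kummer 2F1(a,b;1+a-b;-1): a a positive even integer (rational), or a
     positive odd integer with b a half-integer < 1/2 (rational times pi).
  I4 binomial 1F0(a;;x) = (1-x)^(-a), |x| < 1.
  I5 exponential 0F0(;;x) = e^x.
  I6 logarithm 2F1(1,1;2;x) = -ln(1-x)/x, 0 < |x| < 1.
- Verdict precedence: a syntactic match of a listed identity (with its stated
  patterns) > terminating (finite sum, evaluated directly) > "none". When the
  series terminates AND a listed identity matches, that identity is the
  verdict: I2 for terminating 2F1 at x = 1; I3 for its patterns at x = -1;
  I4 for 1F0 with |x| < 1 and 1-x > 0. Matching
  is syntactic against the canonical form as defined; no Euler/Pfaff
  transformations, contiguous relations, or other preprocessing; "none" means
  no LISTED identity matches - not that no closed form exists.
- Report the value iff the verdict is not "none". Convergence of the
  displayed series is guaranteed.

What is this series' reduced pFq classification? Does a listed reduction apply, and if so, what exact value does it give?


The series (x = -1) is 2F1: upper {-\frac{5}{3}, 3}, lower {\frac{17}{3}}, prefactor \frac{7}{10}. Verdict: none. Every listed pattern misses the 2F1 form at -1, upper {-\frac{5}{3}, 3}.

Key step: from the first term \frac{7}{10}: the constant factors (C = 7/10, x = -1) combine into one prefactor.
Consecutive-term ratio: r(k) = -1 * (k-\frac{5}{3}) (k+3) / [(k+\frac{17}{3}) (k+1)] - rational; roots negated = parameters, x = -1, C = \frac{7}{10}.


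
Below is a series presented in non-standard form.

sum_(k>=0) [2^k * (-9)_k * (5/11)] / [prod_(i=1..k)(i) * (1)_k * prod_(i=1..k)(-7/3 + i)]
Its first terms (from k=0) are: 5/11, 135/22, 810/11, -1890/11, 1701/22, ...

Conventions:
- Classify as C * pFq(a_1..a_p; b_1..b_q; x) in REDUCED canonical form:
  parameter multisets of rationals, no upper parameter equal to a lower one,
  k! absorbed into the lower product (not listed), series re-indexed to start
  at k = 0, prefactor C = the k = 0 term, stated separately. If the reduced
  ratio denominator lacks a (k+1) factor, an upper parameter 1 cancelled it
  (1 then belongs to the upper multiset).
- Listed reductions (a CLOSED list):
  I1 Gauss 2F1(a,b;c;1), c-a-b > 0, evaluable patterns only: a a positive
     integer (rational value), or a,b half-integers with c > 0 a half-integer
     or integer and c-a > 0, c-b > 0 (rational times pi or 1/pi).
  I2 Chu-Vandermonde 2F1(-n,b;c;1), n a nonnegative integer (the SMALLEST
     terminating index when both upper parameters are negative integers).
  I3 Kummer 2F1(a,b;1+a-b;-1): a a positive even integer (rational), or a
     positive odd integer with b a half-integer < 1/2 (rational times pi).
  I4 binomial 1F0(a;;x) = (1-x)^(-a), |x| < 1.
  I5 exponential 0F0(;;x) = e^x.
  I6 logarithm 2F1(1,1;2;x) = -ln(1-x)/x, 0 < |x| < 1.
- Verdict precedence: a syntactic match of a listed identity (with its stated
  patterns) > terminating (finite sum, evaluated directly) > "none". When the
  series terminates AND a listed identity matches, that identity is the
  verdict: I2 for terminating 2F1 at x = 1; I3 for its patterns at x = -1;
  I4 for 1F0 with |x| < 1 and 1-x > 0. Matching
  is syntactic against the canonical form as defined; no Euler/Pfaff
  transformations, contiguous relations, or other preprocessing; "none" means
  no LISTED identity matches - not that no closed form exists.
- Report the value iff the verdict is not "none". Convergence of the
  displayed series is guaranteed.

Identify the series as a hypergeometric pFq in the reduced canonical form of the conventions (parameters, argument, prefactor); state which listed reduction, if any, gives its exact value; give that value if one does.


First insight: t_0 = 5/11 here, and the lower running product (prefactor 5/11) is a rising factorial.
Adjacent-term ratio: r(k) = 2 * (k-9) / [(k-4/3) (k+1) (k+1)] - rational in k, leading ratio 2; with t_0 = 5/11, classification follows.

The series (x = 2) is 1F2: upper {-9}, lower {-4/3, 1}, prefactor 5/11. Verdict: terminating. (-9)_k vanishes past k = 9, leaving a 10-term sum, computed directly. Exact value: -8123368313/322537600.


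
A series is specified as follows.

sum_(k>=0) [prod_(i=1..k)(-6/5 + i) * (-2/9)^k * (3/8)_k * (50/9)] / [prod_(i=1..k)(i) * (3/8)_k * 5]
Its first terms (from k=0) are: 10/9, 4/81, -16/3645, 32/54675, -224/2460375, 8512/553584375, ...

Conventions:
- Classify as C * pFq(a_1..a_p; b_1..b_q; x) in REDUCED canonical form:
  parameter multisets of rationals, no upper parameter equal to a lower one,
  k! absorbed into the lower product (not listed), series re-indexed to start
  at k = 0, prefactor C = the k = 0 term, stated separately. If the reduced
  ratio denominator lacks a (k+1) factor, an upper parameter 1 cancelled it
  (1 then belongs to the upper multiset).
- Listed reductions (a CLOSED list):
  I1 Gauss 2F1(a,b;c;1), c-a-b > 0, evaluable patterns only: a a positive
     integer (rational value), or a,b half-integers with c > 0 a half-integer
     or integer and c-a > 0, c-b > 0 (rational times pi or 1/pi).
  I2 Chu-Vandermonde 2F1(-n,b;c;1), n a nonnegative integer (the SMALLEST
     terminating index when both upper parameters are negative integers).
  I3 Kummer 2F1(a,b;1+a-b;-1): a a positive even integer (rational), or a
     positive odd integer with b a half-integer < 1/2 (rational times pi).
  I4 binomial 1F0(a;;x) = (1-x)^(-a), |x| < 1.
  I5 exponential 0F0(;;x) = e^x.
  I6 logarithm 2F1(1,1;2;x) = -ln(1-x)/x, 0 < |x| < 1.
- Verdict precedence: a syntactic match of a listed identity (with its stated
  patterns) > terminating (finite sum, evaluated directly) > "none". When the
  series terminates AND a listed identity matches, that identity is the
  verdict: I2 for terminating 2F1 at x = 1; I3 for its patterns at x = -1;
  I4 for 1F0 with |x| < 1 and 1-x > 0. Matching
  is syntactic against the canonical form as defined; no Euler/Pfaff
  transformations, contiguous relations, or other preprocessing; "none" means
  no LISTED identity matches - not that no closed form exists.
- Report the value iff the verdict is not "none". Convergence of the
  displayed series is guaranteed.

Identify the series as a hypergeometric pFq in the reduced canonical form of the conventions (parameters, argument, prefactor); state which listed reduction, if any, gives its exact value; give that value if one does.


Reduced: x = -2/9, 1F0, upper = {-1/5}, lower = {-}, C = 10/9. Verdict: binomial (I4) applies (the 1F0 binomial series: exponent 1/5, x = -2/9). Exact value: (10/9) * (11/9)^(1/5).

Key step: t_0 being 10/9, the parameter 3/8 appears in both the upper and lower lists and cancels.
Ratio: r(k) = (-2/9) * (k-1/5) / [(k+1)] - poly over poly, x = (-2/9) from leading terms; C = 10/9 at k = 0.


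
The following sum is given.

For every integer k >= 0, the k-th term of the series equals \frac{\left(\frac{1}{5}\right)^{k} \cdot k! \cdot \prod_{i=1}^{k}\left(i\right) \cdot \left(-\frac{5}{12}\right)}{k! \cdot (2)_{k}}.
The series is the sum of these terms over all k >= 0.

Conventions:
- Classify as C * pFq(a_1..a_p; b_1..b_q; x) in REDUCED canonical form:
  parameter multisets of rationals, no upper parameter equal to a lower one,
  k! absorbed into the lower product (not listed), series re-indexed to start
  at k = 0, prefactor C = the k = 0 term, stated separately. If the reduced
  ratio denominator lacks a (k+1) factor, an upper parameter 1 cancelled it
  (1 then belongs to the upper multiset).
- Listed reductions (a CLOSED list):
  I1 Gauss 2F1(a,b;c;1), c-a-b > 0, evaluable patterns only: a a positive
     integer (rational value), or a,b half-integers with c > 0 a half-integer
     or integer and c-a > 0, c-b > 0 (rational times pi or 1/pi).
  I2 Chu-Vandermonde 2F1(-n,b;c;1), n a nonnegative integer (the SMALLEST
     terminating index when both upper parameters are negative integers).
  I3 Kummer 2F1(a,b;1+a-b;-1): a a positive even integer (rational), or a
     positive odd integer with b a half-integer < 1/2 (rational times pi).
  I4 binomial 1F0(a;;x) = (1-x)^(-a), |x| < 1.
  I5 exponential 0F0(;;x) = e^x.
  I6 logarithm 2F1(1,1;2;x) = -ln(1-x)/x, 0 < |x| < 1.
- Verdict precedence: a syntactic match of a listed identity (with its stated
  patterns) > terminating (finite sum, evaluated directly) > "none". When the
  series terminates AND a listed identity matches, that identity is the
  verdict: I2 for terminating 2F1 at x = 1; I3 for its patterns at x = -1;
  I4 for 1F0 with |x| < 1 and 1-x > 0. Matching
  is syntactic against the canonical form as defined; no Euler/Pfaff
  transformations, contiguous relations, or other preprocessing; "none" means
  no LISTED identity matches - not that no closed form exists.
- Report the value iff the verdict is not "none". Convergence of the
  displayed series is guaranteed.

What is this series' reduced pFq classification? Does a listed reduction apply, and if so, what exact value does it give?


Reduced: x = \frac{1}{5}, 2F1, upper = {1, 1}, lower = {2}, C = -\frac{5}{12}. Verdict: logarithm (I6) fires (the logarithm: parameters (1,1;2), x = \frac{1}{5}). Hence: \frac{25}{12} \cdot \ln\left(\frac{4}{5}\right).

Structural cue: x = \frac{1}{5} and the running product (C = -5/12) telescopes to a rising factorial.
Step ratio: r(k) = \frac{1}{5} * (k+1) (k+1) / [(k+2) (k+1)] - rational in k, leading ratio \frac{1}{5}; with t_0 = -\frac{5}{12}, classification follows.


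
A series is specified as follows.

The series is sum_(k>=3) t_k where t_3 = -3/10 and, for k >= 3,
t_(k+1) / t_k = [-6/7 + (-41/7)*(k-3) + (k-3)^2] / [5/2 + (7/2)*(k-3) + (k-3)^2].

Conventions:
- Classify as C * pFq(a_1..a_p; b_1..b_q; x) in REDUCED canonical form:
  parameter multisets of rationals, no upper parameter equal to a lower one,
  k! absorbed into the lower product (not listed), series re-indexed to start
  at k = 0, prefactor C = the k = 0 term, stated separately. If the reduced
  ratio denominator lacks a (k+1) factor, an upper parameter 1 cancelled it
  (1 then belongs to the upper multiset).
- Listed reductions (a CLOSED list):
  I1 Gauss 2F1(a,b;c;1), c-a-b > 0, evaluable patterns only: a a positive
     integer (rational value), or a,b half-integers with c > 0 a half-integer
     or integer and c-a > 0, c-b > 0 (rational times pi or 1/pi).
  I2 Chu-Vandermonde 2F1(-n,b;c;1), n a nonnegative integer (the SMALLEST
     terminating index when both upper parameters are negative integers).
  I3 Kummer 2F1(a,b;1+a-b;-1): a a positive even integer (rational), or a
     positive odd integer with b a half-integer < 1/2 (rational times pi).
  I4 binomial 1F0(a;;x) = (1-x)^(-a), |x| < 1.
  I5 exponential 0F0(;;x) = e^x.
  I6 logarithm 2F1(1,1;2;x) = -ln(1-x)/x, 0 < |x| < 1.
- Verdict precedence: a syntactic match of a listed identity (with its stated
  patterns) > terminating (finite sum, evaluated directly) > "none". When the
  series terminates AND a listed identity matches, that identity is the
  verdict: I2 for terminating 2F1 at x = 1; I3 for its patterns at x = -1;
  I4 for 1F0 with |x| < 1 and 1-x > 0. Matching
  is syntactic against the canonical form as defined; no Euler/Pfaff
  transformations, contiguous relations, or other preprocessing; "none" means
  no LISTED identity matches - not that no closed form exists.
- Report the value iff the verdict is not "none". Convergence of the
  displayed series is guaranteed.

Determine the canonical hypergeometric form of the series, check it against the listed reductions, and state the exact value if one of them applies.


With C = -3/10: the canonical form is 2F1(-6, 1/7; 5/2; 1). Verdict: Vandermonde's identity (I2) matches (terminating 2F1 at x = 1 with n = 6, b = 1/7, c = 5/2). Its exact value is -26281789/107060590.

First insight: x = 1 and the expanded ratio factors over Q; C = -3/10, x = 1, roots give parameters.
Adjacent-term ratio: r(k) = 1 * (k-6) (k+1/7) / [(k+5/2) (k+1)] - rational; roots negated = parameters, x = 1, C = -3/10.


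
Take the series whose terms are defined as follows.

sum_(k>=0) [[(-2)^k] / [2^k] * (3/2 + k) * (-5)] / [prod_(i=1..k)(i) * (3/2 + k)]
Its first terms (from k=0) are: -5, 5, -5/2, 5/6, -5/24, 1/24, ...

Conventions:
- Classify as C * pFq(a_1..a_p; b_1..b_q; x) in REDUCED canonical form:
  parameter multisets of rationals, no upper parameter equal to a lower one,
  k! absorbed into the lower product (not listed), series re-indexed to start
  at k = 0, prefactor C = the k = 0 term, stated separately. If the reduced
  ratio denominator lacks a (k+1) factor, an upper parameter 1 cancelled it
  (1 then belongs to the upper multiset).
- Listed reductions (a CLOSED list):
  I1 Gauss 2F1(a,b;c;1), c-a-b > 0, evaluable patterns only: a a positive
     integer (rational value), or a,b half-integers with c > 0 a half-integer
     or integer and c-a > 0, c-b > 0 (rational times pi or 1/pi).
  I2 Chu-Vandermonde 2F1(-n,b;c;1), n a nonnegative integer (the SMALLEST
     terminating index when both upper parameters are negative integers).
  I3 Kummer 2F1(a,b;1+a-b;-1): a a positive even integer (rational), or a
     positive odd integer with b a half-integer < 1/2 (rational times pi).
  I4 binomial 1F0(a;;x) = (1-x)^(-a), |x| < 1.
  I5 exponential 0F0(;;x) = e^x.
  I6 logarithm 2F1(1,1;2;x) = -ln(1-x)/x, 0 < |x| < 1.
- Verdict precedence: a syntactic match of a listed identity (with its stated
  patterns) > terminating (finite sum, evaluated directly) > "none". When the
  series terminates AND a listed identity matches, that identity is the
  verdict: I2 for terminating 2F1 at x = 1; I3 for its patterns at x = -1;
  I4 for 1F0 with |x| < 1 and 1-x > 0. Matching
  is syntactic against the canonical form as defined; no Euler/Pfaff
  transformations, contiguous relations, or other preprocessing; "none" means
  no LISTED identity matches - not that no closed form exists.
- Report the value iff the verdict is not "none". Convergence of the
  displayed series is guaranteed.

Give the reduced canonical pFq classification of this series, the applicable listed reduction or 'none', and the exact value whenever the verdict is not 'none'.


Structural cue: with t_0 = -5, the two k-th powers (C = -5) combine into one argument.
Ratio: r(k) = (-1) * 1 / [(k+1)] - rational; roots negated = parameters, x = (-1), C = -5.

Canonical form: C = -5 times 0F0 with upper {-}, lower {-}, x = -1. Verdict at x = -1: exponential (I5) matches (the 0F0 exponential series at x = -1). Hence: (-5) * e^(-1).


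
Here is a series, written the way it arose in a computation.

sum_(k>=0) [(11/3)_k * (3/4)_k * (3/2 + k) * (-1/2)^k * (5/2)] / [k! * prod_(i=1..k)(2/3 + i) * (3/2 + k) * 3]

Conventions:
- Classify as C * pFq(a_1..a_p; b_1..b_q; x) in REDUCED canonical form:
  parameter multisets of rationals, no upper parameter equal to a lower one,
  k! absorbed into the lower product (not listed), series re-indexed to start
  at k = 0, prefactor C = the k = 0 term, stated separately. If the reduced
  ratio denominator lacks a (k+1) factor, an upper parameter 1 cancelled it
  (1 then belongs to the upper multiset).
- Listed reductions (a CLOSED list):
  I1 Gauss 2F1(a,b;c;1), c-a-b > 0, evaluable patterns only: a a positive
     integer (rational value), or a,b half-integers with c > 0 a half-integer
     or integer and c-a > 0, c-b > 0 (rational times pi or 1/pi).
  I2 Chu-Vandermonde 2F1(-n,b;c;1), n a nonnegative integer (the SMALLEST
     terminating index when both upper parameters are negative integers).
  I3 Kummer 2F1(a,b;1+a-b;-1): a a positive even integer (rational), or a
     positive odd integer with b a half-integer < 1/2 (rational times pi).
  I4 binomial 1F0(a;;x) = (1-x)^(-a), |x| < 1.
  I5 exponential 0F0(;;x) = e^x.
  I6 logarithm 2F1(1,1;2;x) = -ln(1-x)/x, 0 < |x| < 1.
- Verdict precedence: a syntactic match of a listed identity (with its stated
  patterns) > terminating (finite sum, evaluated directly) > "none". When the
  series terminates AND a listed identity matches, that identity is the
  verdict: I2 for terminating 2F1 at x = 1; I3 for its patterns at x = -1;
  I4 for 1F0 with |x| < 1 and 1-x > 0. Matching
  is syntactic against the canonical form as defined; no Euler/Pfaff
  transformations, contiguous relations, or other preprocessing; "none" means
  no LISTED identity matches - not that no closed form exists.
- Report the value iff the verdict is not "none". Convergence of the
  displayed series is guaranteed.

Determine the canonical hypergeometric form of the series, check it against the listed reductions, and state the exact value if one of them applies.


First insight: with t_0 = 5/6, the factor k + 3/2 cancels (top and bottom), leaving prefactor 5/6.
Ratio: r(k) = (-1/2) * (k+3/4) (k+11/3) / [(k+5/3) (k+1)] - poly over poly, x = (-1/2) from leading terms; C = 5/6 at k = 0.

Canonical form: C = 5/6 times 2F1 with upper {3/4, 11/3}, lower {5/3}, x = -1/2. Verdict: none here - no I1-I6 shape fits x = -1/2 with lower {5/3}.


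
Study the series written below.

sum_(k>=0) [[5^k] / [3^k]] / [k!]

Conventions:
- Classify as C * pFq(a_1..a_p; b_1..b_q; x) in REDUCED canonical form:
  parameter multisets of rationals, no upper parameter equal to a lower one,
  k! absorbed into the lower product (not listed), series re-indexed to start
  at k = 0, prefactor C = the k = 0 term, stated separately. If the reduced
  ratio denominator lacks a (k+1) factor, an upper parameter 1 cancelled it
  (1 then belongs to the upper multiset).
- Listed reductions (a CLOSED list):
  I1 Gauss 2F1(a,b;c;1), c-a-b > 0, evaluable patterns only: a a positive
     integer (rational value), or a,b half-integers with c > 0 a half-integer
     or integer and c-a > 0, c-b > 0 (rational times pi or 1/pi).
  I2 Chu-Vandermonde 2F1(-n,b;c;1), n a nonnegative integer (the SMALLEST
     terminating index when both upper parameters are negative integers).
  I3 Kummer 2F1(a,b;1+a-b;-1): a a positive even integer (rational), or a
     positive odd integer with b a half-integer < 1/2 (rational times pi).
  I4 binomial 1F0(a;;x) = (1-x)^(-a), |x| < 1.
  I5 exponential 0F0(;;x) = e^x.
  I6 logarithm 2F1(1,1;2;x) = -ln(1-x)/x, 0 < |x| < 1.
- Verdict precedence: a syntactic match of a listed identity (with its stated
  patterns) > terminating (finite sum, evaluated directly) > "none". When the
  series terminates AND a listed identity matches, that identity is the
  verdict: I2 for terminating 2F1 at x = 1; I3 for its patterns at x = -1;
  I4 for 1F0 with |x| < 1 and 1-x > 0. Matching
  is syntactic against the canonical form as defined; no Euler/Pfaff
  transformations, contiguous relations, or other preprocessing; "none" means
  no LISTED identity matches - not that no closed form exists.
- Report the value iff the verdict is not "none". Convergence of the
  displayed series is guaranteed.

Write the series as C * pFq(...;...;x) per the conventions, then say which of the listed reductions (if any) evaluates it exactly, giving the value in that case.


Structural cue: from the first term 1: the two geometric factors (prefactor 1) combine into one argument.
Term ratio: r(k) = (5/3) * 1 / [(k+1)] - rational in k, leading ratio (5/3); with t_0 = 1, classification follows.

Reduced: x = 5/3, 0F0, upper = {-}, lower = {-}, C = 1. Verdict (x = 5/3): the I5 exponential reduction applies (the 0F0 exponential series at x = 5/3). Exact value: e^(5/3).


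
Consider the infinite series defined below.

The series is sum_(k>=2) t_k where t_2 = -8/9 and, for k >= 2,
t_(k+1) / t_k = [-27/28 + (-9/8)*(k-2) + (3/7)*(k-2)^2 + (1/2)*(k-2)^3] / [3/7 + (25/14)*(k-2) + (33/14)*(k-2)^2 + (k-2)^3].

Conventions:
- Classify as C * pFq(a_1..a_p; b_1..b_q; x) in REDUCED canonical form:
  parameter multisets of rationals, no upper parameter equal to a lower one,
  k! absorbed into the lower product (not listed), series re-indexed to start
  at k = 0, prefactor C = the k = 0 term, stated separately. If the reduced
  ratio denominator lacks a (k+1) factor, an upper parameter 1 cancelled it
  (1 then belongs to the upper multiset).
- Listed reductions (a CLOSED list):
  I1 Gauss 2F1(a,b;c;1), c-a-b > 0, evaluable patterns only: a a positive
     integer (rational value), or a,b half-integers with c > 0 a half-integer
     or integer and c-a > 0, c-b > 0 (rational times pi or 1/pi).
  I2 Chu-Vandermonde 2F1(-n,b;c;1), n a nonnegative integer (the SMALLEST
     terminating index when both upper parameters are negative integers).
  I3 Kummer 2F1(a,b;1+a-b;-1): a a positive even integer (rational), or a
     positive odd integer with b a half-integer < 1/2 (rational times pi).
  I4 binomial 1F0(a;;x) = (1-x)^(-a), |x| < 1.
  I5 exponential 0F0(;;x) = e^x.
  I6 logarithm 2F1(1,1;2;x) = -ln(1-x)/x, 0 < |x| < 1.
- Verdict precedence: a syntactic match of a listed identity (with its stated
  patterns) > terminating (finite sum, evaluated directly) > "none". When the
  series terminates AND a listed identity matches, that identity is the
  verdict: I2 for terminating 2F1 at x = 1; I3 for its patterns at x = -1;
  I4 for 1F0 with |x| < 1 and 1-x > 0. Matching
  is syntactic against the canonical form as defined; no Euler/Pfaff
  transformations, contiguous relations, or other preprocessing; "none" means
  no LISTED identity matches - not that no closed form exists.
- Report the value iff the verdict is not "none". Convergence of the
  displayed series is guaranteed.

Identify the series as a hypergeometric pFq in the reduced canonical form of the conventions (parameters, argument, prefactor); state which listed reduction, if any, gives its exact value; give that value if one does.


x = 1/2 here; the reduced form reads 2F1, upper {-3/2, 3/2}, lower {1/2}, C = -8/9. Verdict: none here - no I1-I6 shape fits x = 1/2 with lower {1/2}.

The tell: x = (1/2) and the parameter 6/7 appears in both the upper and lower lists and cancels.
Step ratio: r(k) = (1/2) * (k-3/2) (k+3/2) / [(k+1/2) (k+1)] - poly over poly, x = (1/2) from leading terms; C = -8/9 at k = 0.


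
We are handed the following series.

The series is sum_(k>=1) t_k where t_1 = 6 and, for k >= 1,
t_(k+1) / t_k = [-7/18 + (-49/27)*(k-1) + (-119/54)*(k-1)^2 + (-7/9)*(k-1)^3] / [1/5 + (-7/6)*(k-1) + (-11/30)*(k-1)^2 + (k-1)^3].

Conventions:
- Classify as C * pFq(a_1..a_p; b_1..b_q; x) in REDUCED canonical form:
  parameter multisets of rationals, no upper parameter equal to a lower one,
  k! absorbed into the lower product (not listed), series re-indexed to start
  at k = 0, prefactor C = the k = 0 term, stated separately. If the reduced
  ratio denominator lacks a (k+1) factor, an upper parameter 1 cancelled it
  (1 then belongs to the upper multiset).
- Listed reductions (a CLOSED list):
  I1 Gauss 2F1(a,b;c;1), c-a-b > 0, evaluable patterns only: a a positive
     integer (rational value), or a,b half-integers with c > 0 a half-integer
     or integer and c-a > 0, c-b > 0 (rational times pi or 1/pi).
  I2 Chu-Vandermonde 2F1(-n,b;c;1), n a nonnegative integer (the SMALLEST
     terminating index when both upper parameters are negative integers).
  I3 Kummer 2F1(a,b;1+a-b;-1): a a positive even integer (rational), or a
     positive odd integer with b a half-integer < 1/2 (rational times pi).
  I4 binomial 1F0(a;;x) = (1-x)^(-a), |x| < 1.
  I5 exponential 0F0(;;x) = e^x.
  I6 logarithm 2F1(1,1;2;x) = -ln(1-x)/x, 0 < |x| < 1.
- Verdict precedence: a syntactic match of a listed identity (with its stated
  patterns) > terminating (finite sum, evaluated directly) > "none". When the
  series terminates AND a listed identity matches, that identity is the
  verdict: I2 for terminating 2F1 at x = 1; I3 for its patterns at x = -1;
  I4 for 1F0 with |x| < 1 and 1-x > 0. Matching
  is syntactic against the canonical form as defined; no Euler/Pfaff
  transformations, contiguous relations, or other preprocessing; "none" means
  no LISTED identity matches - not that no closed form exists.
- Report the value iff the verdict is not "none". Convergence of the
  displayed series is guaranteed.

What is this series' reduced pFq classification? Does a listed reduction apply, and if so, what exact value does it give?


The series (x = -7/9) is 3F2: upper {1/3, 1, 3/2}, lower {-6/5, -1/6}, prefactor 6. Verdict: none. No listed pattern accepts 3F2(1/3, 1, 3/2; -6/5, -1/6; -7/9).

The tell: x = (-7/9) and the expanded ratio factors over Q; C = 6, roots give parameters.
Consecutive-term ratio: r(k) = (-7/9) * (k+1/3) (k+1) (k+3/2) / [(k-6/5) (k-1/6) (k+1)] - rational in k. x = (-7/9); t_0 = 6; negate the roots.


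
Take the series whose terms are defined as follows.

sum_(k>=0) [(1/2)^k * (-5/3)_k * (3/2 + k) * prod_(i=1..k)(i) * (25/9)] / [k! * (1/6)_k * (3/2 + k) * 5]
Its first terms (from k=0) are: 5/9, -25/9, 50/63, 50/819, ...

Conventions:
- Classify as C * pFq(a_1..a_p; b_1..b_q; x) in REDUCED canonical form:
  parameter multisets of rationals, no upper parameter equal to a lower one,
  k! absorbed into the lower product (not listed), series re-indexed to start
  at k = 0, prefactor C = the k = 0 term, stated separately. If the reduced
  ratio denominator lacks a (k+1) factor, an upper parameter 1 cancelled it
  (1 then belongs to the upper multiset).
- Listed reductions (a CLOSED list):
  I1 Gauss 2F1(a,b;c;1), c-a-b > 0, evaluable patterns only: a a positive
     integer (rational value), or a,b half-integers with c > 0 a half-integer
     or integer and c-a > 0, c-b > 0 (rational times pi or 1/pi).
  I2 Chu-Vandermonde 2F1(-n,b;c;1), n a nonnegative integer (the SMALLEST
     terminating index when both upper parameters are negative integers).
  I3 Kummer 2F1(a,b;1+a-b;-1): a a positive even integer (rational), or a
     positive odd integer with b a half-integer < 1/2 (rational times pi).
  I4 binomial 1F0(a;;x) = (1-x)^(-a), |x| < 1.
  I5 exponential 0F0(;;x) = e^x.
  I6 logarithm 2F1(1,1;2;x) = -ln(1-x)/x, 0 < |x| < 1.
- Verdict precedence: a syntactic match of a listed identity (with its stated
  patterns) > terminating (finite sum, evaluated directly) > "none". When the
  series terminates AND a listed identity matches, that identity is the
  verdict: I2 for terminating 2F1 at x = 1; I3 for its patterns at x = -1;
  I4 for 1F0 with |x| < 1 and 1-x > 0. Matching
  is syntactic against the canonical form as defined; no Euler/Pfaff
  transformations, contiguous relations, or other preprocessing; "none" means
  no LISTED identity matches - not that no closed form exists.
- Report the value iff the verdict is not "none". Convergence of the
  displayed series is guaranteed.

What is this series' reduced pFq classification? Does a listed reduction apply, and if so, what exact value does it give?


Classification (C = 5/9): 2F1 with upper {-5/3, 1}, lower {1/6}, argument x = 1/2. Verdict: none. A 2F1 with upper {-5/3, 1} fits none of I1-I6 at x = 1/2; the sum runs forever.

Key step: x = (1/2) and the constant factors (prefactor 5/9) combine into one prefactor.
Step ratio: r(k) = (1/2) * (k-5/3) (k+1) / [(k+1/6) (k+1)] ; factor over Q: parameters, x = (1/2), and C = 5/9.


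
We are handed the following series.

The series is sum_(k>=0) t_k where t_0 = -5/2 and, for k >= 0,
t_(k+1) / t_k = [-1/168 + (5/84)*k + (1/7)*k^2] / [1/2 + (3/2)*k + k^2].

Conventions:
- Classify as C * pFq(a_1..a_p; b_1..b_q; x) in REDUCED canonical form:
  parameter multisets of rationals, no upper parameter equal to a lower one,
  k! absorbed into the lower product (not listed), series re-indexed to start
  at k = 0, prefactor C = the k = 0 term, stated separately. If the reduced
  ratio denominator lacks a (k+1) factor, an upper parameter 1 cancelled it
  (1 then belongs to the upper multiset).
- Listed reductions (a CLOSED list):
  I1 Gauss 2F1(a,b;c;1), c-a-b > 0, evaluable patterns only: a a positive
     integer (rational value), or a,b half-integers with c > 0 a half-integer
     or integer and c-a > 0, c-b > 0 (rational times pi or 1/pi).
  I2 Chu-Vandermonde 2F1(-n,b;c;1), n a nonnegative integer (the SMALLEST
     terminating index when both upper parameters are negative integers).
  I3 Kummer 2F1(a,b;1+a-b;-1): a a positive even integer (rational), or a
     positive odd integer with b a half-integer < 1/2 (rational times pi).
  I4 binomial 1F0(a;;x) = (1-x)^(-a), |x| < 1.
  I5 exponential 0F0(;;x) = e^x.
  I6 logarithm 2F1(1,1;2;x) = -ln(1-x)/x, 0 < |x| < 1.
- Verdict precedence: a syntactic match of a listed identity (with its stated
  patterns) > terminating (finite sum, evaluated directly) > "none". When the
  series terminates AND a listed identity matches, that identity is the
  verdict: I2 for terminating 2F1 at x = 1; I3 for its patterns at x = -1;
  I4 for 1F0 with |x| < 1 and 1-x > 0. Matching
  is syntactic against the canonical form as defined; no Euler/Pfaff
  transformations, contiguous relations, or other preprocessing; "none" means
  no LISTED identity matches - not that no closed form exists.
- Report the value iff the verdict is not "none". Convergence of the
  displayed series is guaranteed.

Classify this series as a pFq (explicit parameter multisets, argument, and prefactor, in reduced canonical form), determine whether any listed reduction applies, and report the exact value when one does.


Reduced: x = 1/7, 1F0, upper = {-1/12}, lower = {-}, C = -5/2. Verdict: the binomial series (I4) matches (the 1F0 binomial series: exponent 1/12, x = 1/7). Sum: (-5/2) * (6/7)^(1/12).

Structural cue: from the first term -5/2: the ratio is unreduced: k + 1/2 divides both sides (C = -5/2, x = 1/7).
Term ratio: r(k) = (1/7) * (k-1/12) / [(k+1)] - rational in k, leading ratio (1/7); with t_0 = -5/2, classification follows.
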